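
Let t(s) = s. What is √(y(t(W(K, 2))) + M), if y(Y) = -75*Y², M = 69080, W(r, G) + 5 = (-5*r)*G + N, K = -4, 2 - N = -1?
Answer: 2*I*√9805 ≈ 198.04*I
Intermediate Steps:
N = 3 (N = 2 - 1*(-1) = 2 + 1 = 3)
W(r, G) = -2 - 5*G*r (W(r, G) = -5 + ((-5*r)*G + 3) = -5 + (-5*G*r + 3) = -5 + (3 - 5*G*r) = -2 - 5*G*r)
√(y(t(W(K, 2))) + M) = √(-75*(-2 - 5*2*(-4))² + 69080) = √(-75*(-2 + 40)² + 69080) = √(-75*38² + 69080) = √(-75*1444 + 69080) = √(-108300 + 69080) = √(-39220) = 2*I*√9805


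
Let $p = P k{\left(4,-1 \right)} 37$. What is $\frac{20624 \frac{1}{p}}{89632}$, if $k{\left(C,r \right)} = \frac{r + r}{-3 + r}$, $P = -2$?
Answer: $- \frac{1289}{207274} \approx -0.0062188$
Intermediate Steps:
$k{\left(C,r \right)} = \frac{2 r}{-3 + r}$
$p = -37$ ($p = - 2 \cdot 2 \left(-1\right) \frac{1}{-3 - 1} \cdot 37 = - 2 \cdot 2 \left(-1\right) \frac{1}{-4} \cdot 37 = - 2 \cdot 2 \left(-1\right) \left(- \frac{1}{4}\right) 37 = \left(-2\right) \frac{1}{2} \cdot 37 = \left(-1\right) 37 = -37$)
$\frac{20624 \frac{1}{p}}{89632} = \frac{20624 \frac{1}{-37}}{89632} = 20624 \left(- \frac{1}{37}\right) \frac{1}{89632} = \left(- \frac{20624}{37}\right) \frac{1}{89632} = - \frac{1289}{207274}$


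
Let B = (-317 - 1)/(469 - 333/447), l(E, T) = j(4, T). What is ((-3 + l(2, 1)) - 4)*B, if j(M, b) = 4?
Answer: 71073/34885 ≈ 2.0373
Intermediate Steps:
l(E, T) = 4
B = -23691/34885 (B = -318/(469 - 333*1/447) = -318/(469 - 111/149) = -318/69770/149 = -318*149/69770 = -23691/34885 ≈ -0.67912)
((-3 + l(2, 1)) - 4)*B = ((-3 + 4) - 4)*(-23691/34885) = (1 - 4)*(-23691/34885) = -3*(-23691/34885) = 71073/34885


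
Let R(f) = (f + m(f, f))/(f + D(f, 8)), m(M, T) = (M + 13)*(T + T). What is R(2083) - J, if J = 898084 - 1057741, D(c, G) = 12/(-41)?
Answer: 13991365666/85391 ≈ 1.6385e+5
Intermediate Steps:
m(M, T) = 2*T*(13 + M) (m(M, T) = (13 + M)*(2*T) = 2*T*(13 + M))
D(c, G) = -12/41 (D(c, G) = 12*(-1/41) = -12/41)
J = -159657
R(f) = (f + 2*f*(13 + f))/(-12/41 + f) (R(f) = (f + 2*f*(13 + f))/(f - 12/41) = (f + 2*f*(13 + f))/(-12/41 + f))
R(2083) - J = 41*2083*(27 + 2*2083)/(-12 + 41*2083) - 1*(-159657) = 41*2083*(27 + 4166)/(-12 + 85403) + 159657 = 41*2083*4193/85391 + 159657 = 41*2083*(1/85391)*4193 + 159657 = 358094779/85391 + 159657 = 13991365666/85391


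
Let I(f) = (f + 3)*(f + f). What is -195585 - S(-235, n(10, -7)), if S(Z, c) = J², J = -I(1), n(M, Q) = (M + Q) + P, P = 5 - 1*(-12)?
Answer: -195649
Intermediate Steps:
P = 17 (P = 5 + 12 = 17)
I(f) = 2*f*(3 + f) (I(f) = (3 + f)*(2*f) = 2*f*(3 + f))
n(M, Q) = 17 + M + Q (n(M, Q) = (M + Q) + 17 = 17 + M + Q)
J = -8 (J = -2*(3 + 1) = -2*4 = -1*8 = -8)
S(Z, c) = 64 (S(Z, c) = (-8)² = 64)
-195585 - S(-235, n(10, -7)) = -195585 - 1*64 = -195585 - 64 = -195649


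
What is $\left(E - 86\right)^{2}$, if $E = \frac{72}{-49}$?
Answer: $\frac{18369796}{2401} \approx 7650.9$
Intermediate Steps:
$E = - \frac{72}{49}$ ($E = 72 \left(- \frac{1}{49}\right) = - \frac{72}{49} \approx -1.4694$)
$\left(E - 86\right)^{2} = \left(- \frac{72}{49} - 86\right)^{2} = \left(- \frac{4286}{49}\right)^{2} = \frac{18369796}{2401}$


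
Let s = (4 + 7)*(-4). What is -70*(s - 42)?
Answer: 6020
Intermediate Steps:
s = -44 (s = 11*(-4) = -44)
-70*(s - 42) = -70*(-44 - 42) = -70*(-86) = 6020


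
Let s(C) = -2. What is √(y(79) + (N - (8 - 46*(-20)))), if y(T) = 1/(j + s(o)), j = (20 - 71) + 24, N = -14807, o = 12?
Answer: 2*I*√3308291/29 ≈ 125.44*I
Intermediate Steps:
j = -27 (j = -51 + 24 = -27)
y(T) = -1/29 (y(T) = 1/(-27 - 2) = 1/(-29) = -1/29)
√(y(79) + (N - (8 - 46*(-20)))) = √(-1/29 + (-14807 - (8 - 46*(-20)))) = √(-1/29 + (-14807 - (8 + 920))) = √(-1/29 + (-14807 - 1*928)) = √(-1/29 + (-14807 - 928)) = √(-1/29 - 15735) = √(-456316/29) = 2*I*√3308291/29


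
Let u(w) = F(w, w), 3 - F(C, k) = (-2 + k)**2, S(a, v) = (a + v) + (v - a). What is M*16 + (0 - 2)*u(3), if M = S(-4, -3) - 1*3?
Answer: -148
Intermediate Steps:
S(a, v) = 2*v
F(C, k) = 3 - (-2 + k)**2
u(w) = 3 - (-2 + w)**2
M = -9 (M = 2*(-3) - 1*3 = -6 - 3 = -9)
M*16 + (0 - 2)*u(3) = -9*16 + (0 - 2)*(3 - (-2 + 3)**2) = -144 - 2*(3 - 1*1**2) = -144 - 2*(3 - 1*1) = -144 - 2*(3 - 1) = -144 - 2*2 = -144 - 4 = -148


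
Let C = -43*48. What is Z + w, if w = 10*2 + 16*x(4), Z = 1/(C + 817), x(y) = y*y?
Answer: 344171/1247 ≈ 276.00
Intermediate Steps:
x(y) = y²
C = -2064
Z = -1/1247 (Z = 1/(-2064 + 817) = 1/(-1247) = -1/1247 ≈ -0.00080192)
w = 276 (w = 10*2 + 16*4² = 20 + 16*16 = 20 + 256 = 276)
Z + w = -1/1247 + 276 = 344171/1247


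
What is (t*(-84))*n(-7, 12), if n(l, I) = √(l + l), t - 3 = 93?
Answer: -8064*I*√14 ≈ -30173.0*I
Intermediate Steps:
t = 96 (t = 3 + 93 = 96)
n(l, I) = √2*√l (n(l, I) = √(2*l) = √2*√l)
(t*(-84))*n(-7, 12) = (96*(-84))*(√2*√(-7)) = -8064*√2*I*√7 = -8064*I*√14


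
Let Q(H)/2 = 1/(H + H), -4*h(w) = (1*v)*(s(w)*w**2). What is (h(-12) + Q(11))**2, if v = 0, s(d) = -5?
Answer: 1/121 ≈ 0.0082645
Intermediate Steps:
h(w) = 0 (h(w) = -1*0*(-5*w**2)/4 = -0*(-5*w**2) = -1/4*0 = 0)
Q(H) = 1/H (Q(H) = 2/(H + H) = 2/((2*H)) = 2*(1/(2*H)) = 1/H)
(h(-12) + Q(11))**2 = (0 + 1/11)**2 = (1/11)**2 = 1/121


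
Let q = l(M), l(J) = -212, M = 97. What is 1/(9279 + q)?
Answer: 1/9067 ≈ 0.00011029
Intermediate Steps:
q = -212
1/(9279 + q) = 1/(9279 - 212) = 1/9067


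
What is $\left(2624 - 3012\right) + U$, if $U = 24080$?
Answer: $23692$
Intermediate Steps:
$\left(2624 - 3012\right) + U = \left(2624 - 3012\right) + 24080 = -388 + 24080 = 23692$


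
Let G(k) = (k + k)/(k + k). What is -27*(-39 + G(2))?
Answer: 1026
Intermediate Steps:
G(k) = 1 (G(k) = (2*k)/((2*k)) = (2*k)*(1/(2*k)) = 1)
-27*(-39 + G(2)) = -27*(-39 + 1) = -27*(-38) = 1026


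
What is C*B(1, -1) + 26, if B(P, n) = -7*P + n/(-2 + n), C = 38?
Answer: -682/3 ≈ -227.33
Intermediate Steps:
B(P, n) = -7*P + n/(-2 + n)
C*B(1, -1) + 26 = 38*((-1 + 14*1 - 7*1*(-1))/(-2 - 1)) + 26 = 38*((-1 + 14 + 7)/(-3)) + 26 = 38*(-1/3*20) + 26 = 38*(-20/3) + 26 = -760/3 + 26 = -682/3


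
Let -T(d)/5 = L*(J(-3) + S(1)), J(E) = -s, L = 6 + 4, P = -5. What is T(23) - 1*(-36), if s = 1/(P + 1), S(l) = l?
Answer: -53/2 ≈ -26.500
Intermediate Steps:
L = 10
s = -¼ (s = 1/(-5 + 1) = 1/(-4) = -¼ ≈ -0.25000)
J(E) = ¼ (J(E) = -1*(-¼) = ¼)
T(d) = -125/2 (T(d) = -50*(¼ + 1) = -50*5/4 = -5*25/2 = -125/2)
T(23) - 1*(-36) = -125/2 - 1*(-36) = -125/2 + 36 = -53/2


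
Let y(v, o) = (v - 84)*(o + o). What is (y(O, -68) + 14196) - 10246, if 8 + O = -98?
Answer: 29790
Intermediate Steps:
O = -106 (O = -8 - 98 = -106)
y(v, o) = 2*o*(-84 + v) (y(v, o) = (-84 + v)*(2*o) = 2*o*(-84 + v))
(y(O, -68) + 14196) - 10246 = (2*(-68)*(-84 - 106) + 14196) - 10246 = (2*(-68)*(-190) + 14196) - 10246 = (25840 + 14196) - 10246 = 40036 - 10246 = 29790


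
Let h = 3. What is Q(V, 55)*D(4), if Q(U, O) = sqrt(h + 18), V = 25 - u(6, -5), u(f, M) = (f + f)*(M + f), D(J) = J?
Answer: 4*sqrt(21) ≈ 18.330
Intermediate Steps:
u(f, M) = 2*f*(M + f) (u(f, M) = (2*f)*(M + f) = 2*f*(M + f))
V = 13 (V = 25 - 2*6*(-5 + 6) = 25 - 2*6 = 25 - 1*12 = 25 - 12 = 13)
Q(U, O) = sqrt(21) (Q(U, O) = sqrt(3 + 18) = sqrt(21))
Q(V, 55)*D(4) = sqrt(21)*4 = 4*sqrt(21)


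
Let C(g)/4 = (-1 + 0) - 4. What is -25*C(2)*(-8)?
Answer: -4000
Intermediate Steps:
C(g) = -20 (C(g) = 4*((-1 + 0) - 4) = 4*(-1 - 4) = 4*(-5) = -20)
-25*C(2)*(-8) = -25*(-20)*(-8) = 500*(-8) = -4000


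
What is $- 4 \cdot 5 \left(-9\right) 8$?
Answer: $1440$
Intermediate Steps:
$- 4 \cdot 5 \left(-9\right) 8 = \left(-4\right) \left(-45\right) 8 = 180 \cdot 8 = 1440$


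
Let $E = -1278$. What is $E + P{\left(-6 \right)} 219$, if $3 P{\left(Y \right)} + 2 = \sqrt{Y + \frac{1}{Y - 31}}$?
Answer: $-1424 + \frac{73 i \sqrt{8251}}{37} \approx -1424.0 + 179.22 i$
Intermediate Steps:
$P{\left(Y \right)} = - \frac{2}{3} + \frac{\sqrt{Y + \frac{1}{-31 + Y}}}{3}$ ($P{\left(Y \right)} = - \frac{2}{3} + \frac{\sqrt{Y + \frac{1}{Y - 31}}}{3} = - \frac{2}{3} + \frac{\sqrt{Y + \frac{1}{-31 + Y}}}{3}$)
$E + P{\left(-6 \right)} 219 = -1278 + \left(- \frac{2}{3} + \frac{\sqrt{\frac{1 - 6 \left(-31 - 6\right)}{-31 - 6}}}{3}\right) 219 = -1278 + \left(- \frac{2}{3} + \frac{\sqrt{\frac{1 - -222}{-37}}}{3}\right) 219 = -1278 + \left(- \frac{2}{3} + \frac{\sqrt{- \frac{1 + 222}{37}}}{3}\right) 219 = -1278 + \left(- \frac{2}{3} + \frac{\sqrt{\left(- \frac{1}{37}\right) 223}}{3}\right) 219 = -1278 + \left(- \frac{2}{3} + \frac{\sqrt{- \frac{223}{37}}}{3}\right) 219 = -1278 + \left(- \frac{2}{3} + \frac{\frac{1}{37} i \sqrt{8251}}{3}\right) 219 = -1278 + \left(- \frac{2}{3} + \frac{i \sqrt{8251}}{111}\right) 219 = -1278 - \left(146 - \frac{73 i \sqrt{8251}}{37}\right) = -1424 + \frac{73 i \sqrt{8251}}{37}$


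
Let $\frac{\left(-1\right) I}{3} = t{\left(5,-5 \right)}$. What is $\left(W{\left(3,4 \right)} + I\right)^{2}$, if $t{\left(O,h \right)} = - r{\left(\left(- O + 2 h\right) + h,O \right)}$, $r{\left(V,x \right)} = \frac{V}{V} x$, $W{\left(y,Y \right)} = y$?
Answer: $324$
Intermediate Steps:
$r{\left(V,x \right)} = x$ ($r{\left(V,x \right)} = 1 x = x$)
$t{\left(O,h \right)} = - O$
$I = 15$ ($I = - 3 \left(\left(-1\right) 5\right) = \left(-3\right) \left(-5\right) = 15$)
$\left(W{\left(3,4 \right)} + I\right)^{2} = \left(3 + 15\right)^{2} = 18^{2} = 324$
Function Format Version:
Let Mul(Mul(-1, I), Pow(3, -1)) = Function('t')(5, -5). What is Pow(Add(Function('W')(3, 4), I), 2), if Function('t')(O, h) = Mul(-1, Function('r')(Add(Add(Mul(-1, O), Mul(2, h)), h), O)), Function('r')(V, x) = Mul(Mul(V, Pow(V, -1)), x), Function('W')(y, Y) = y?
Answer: 324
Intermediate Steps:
Function('r')(V, x) = x (Function('r')(V, x) = Mul(1, x) = x)
Function('t')(O, h) = Mul(-1, O)
I = 15 (I = Mul(-3, Mul(-1, 5)) = Mul(-3, -5) = 15)
Pow(Add(Function('W')(3, 4), I), 2) = Pow(Add(3, 15), 2) = Pow(18, 2) = 324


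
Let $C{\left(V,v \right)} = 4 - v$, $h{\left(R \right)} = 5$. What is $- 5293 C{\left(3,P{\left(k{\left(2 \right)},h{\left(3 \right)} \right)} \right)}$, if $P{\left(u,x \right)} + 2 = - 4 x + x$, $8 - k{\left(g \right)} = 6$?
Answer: $-111153$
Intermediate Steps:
$k{\left(g \right)} = 2$ ($k{\left(g \right)} = 8 - 6 = 2$)
$P{\left(u,x \right)} = -2 - 3 x$ ($P{\left(u,x \right)} = -2 + \left(- 4 x + x\right) = -2 - 3 x$)
$- 5293 C{\left(3,P{\left(k{\left(2 \right)},h{\left(3 \right)} \right)} \right)} = - 5293 \left(4 - \left(-2 - 15\right)\right) = - 5293 \left(4 - -17\right) = - 5293 \left(4 + 17\right) = \left(-5293\right) 21 = -111153$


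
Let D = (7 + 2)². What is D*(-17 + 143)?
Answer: 10206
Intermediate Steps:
D = 81 (D = 9² = 81)
D*(-17 + 143) = 81*(-17 + 143) = 81*126 = 10206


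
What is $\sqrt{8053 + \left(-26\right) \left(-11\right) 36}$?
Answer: $\sqrt{18349} \approx 135.46$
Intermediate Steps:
$\sqrt{8053 + \left(-26\right) \left(-11\right) 36} = \sqrt{8053 + 286 \cdot 36} = \sqrt{8053 + 10296} = \sqrt{18349}$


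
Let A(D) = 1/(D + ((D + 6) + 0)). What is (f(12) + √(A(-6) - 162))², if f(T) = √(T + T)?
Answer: -829/6 + 4*I*√973 ≈ -138.17 + 124.77*I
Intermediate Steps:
f(T) = √2*√T (f(T) = √(2*T) = √2*√T)
A(D) = 1/(6 + 2*D) (A(D) = 1/(D + ((6 + D) + 0)) = 1/(D + (6 + D)) = 1/(6 + 2*D))
(f(12) + √(A(-6) - 162))² = (√2*√12 + √(1/(2*(3 - 6)) - 162))² = (√2*(2*√3) + √((½)/(-3) - 162))² = (2*√6 + √((½)*(-⅓) - 162))² = (2*√6 + √(-⅙ - 162))² = (2*√6 + √(-973/6))² = (2*√6 + I*√5838/6)²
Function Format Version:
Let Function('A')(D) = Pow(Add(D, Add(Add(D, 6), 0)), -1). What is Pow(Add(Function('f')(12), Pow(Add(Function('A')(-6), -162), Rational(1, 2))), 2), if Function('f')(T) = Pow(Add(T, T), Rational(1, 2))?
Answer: Add(Rational(-829, 6), Mul(4, I, Pow(973, Rational(1, 2)))) ≈ Add(-138.17, Mul(124.77, I))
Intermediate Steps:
Function('f')(T) = Mul(Pow(2, Rational(1, 2)), Pow(T, Rational(1, 2))) (Function('f')(T) = Pow(Mul(2, T), Rational(1, 2)) = Mul(Pow(2, Rational(1, 2)), Pow(T, Rational(1, 2))))
Function('A')(D) = Pow(Add(6, Mul(2, D)), -1) (Function('A')(D) = Pow(Add(D, Add(Add(6, D), 0)), -1) = Pow(Add(D, Add(6, D)), -1) = Pow(Add(6, Mul(2, D)), -1))
Pow(Add(Function('f')(12), Pow(Add(Function('A')(-6), -162), Rational(1, 2))), 2) = Pow(Add(Mul(Pow(2, Rational(1, 2)), Pow(12, Rational(1, 2))), Pow(Add(Mul(Rational(1, 2), Pow(Add(3, -6), -1)), -162), Rational(1, 2))), 2) = Pow(Add(Mul(Pow(2, Rational(1, 2)), Mul(2, Pow(3, Rational(1, 2)))), Pow(Add(Mul(Rational(1, 2), Pow(-3, -1)), -162), Rational(1, 2))), 2) = Pow(Add(Mul(2, Pow(6, Rational(1, 2))), Pow(Add(Mul(Rational(1, 2), Rational(-1, 3)), -162), Rational(1, 2))), 2) = Pow(Add(Mul(2, Pow(6, Rational(1, 2))), Pow(Add(Rational(-1, 6), -162), Rational(1, 2))), 2) = Pow(Add(Mul(2, Pow(6, Rational(1, 2))), Pow(Rational(-973, 6), Rational(1, 2))), 2) = Pow(Add(Mul(2, Pow(6, Rational(1, 2))), Mul(Rational(1, 6), I, Pow(5838, Rational(1, 2)))), 2)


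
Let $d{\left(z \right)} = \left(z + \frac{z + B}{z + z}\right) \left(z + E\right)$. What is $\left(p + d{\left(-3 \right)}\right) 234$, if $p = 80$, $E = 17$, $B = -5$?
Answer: $13260$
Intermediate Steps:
$d{\left(z \right)} = \left(17 + z\right) \left(z + \frac{-5 + z}{2 z}\right)$ ($d{\left(z \right)} = \left(z + \frac{z - 5}{z + z}\right) \left(z + 17\right) = \left(z + \frac{-5 + z}{2 z}\right) \left(17 + z\right) = \left(17 + z\right) \left(z + \frac{-5 + z}{2 z}\right)$)
$\left(p + d{\left(-3 \right)}\right) 234 = \left(80 + \left(6 + \left(-3\right)^{2} - \frac{85}{2 \left(-3\right)} + \frac{35}{2} \left(-3\right)\right)\right) 234 = \left(80 + \left(6 + 9 - - \frac{85}{6} - \frac{105}{2}\right)\right) 234 = \left(80 + \left(6 + 9 + \frac{85}{6} - \frac{105}{2}\right)\right) 234 = \left(80 - \frac{70}{3}\right) 234 = \frac{170}{3} \cdot 234 = 13260$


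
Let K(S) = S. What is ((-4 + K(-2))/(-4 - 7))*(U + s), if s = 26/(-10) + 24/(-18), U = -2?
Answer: -178/55 ≈ -3.2364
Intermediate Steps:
s = -59/15 (s = 26*(-1/10) + 24*(-1/18) = -13/5 - 4/3 = -59/15 ≈ -3.9333)
((-4 + K(-2))/(-4 - 7))*(U + s) = ((-4 - 2)/(-4 - 7))*(-2 - 59/15) = -6/(-11)*(-89/15) = -6*(-1/11)*(-89/15) = (6/11)*(-89/15) = -178/55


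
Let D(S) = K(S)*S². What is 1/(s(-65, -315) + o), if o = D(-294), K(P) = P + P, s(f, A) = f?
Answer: -1/50824433 ≈ -1.9676e-8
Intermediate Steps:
K(P) = 2*P
D(S) = 2*S³ (D(S) = (2*S)*S² = 2*S³)
o = -50824368 (o = 2*(-294)³ = 2*(-25412184) = -50824368)
1/(s(-65, -315) + o) = 1/(-65 - 50824368) = 1/(-50824433) = -1/50824433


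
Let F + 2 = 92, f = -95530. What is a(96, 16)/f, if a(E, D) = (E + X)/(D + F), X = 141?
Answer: -237/10126180 ≈ -2.3405e-5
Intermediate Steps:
F = 90 (F = -2 + 92 = 90)
a(E, D) = (141 + E)/(90 + D) (a(E, D) = (E + 141)/(D + 90) = (141 + E)/(90 + D))
a(96, 16)/f = ((141 + 96)/(90 + 16))/(-95530) = (237/106)*(-1/95530) = -237/10126180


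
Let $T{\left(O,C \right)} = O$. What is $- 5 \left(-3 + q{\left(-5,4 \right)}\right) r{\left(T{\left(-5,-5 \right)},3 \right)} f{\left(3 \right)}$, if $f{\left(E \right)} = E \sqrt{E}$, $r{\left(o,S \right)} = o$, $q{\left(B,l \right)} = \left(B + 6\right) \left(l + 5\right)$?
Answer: $450 \sqrt{3} \approx 779.42$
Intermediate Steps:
$q{\left(B,l \right)} = \left(5 + l\right) \left(6 + B\right)$ ($q{\left(B,l \right)} = \left(6 + B\right) \left(5 + l\right) = \left(5 + l\right) \left(6 + B\right)$)
$f{\left(E \right)} = E^{\frac{3}{2}}$
$- 5 \left(-3 + q{\left(-5,4 \right)}\right) r{\left(T{\left(-5,-5 \right)},3 \right)} f{\left(3 \right)} = - 5 \left(-3 + \left(30 + 5 \left(-5\right) + 6 \cdot 4 - 20\right)\right) \left(-5\right) 3^{\frac{3}{2}} = - 5 \left(-3 + \left(30 - 25 + 24 - 20\right)\right) \left(-5\right) 3 \sqrt{3} = - 5 \left(-3 + 9\right) \left(-5\right) 3 \sqrt{3} = \left(-5\right) 6 \left(-5\right) 3 \sqrt{3} = \left(-30\right) \left(-5\right) 3 \sqrt{3} = 150 \cdot 3 \sqrt{3} = 450 \sqrt{3}$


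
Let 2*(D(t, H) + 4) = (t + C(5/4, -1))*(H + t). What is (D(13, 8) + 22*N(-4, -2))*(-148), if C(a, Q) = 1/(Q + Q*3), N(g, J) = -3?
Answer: -18907/2 ≈ -9453.5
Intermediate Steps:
C(a, Q) = 1/(4*Q) (C(a, Q) = 1/(Q + 3*Q) = 1/(4*Q))
D(t, H) = -4 + (-1/4 + t)*(H + t)/2 (D(t, H) = -4 + ((t + (1/4)/(-1))*(H + t))/2 = -4 + ((t + (1/4)*(-1))*(H + t))/2 = -4 + ((t - 1/4)*(H + t))/2 = -4 + ((-1/4 + t)*(H + t))/2 = -4 + (-1/4 + t)*(H + t)/2)
(D(13, 8) + 22*N(-4, -2))*(-148) = ((-4 + (1/2)*13**2 - 1/8*8 - 1/8*13 + (1/2)*8*13) + 22*(-3))*(-148) = ((-4 + (1/2)*169 - 1 - 13/8 + 52) - 66)*(-148) = ((-4 + 169/2 - 1 - 13/8 + 52) - 66)*(-148) = (1039/8 - 66)*(-148) = (511/8)*(-148) = -18907/2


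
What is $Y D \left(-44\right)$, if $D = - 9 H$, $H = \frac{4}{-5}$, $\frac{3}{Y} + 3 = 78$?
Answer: $- \frac{1584}{125} \approx -12.672$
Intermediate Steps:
$Y = \frac{1}{25}$ ($Y = \frac{3}{-3 + 78} = \frac{3}{75} = 3 \cdot \frac{1}{75} = \frac{1}{25} \approx 0.04$)
$H = - \frac{4}{5}$ ($H = 4 \left(- \frac{1}{5}\right) = - \frac{4}{5} \approx -0.8$)
$D = \frac{36}{5}$ ($D = \left(-9\right) \left(- \frac{4}{5}\right) = \frac{36}{5} \approx 7.2$)
$Y D \left(-44\right) = \frac{1}{25} \cdot \frac{36}{5} \left(-44\right) = \frac{36}{125} \left(-44\right) = - \frac{1584}{125}$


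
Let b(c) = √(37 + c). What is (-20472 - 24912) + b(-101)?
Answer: -45384 + 8*I ≈ -45384.0 + 8.0*I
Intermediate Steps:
(-20472 - 24912) + b(-101) = (-20472 - 24912) + √(37 - 101) = -45384 + √(-64) = -45384 + 8*I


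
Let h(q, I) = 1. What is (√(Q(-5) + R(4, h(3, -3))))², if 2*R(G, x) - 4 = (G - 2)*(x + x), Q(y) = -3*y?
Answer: 19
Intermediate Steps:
R(G, x) = 2 + x*(-2 + G) (R(G, x) = 2 + ((G - 2)*(x + x))/2 = 2 + ((-2 + G)*(2*x))/2 = 2 + (2*x*(-2 + G))/2 = 2 + x*(-2 + G))
(√(Q(-5) + R(4, h(3, -3))))² = (√(-3*(-5) + (2 - 2*1 + 4*1)))² = (√(15 + (2 - 2 + 4)))² = (√(15 + 4))² = (√19)² = 19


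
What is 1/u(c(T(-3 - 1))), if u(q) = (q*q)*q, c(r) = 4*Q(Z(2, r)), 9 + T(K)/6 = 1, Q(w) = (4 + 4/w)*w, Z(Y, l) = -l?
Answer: 1/481890304 ≈ 2.0752e-9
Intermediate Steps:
Q(w) = w*(4 + 4/w)
T(K) = -48 (T(K) = -54 + 6*1 = -54 + 6 = -48)
c(r) = 16 - 16*r (c(r) = 4*(4 + 4*(-r)) = 4*(4 - 4*r) = 16 - 16*r)
u(q) = q**3 (u(q) = q**2*q = q**3)
1/u(c(T(-3 - 1))) = 1/((16 - 16*(-48))**3) = 1/((16 + 768)**3) = 1/(784**3) = 1/481890304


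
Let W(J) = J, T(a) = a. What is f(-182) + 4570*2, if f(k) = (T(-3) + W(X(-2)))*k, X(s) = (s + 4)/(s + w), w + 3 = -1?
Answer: 29240/3 ≈ 9746.7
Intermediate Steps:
w = -4 (w = -3 - 1 = -4)
X(s) = (4 + s)/(-4 + s) (X(s) = (s + 4)/(s - 4) = (4 + s)/(-4 + s))
f(k) = -10*k/3 (f(k) = (-3 + (4 - 2)/(-4 - 2))*k = (-3 + 2/(-6))*k = (-3 - ⅙*2)*k = (-3 - ⅓)*k = -10*k/3)
f(-182) + 4570*2 = -10/3*(-182) + 4570*2 = 1820/3 + 9140 = 29240/3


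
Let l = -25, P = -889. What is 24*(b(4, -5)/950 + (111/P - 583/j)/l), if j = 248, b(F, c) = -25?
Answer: 4568751/2618105 ≈ 1.7451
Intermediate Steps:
24*(b(4, -5)/950 + (111/P - 583/j)/l) = 24*(-25/950 + (111/(-889) - 583/248)/(-25)) = 24*(-25*1/950 + (111*(-1/889) - 583*1/248)*(-1/25)) = 24*(-1/38 + (-111/889 - 583/248)*(-1/25)) = 24*(-1/38 - 545815/220472*(-1/25)) = 24*(-1/38 + 109163/1102360) = 24*(1522917/20944840) = 4568751/2618105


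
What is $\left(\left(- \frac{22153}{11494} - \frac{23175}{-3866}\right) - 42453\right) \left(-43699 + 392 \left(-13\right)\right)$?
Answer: $\frac{23009922163000425}{11108951} \approx 2.0713 \cdot 10^{9}$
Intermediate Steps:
$\left(\left(- \frac{22153}{11494} - \frac{23175}{-3866}\right) - 42453\right) \left(-43699 + 392 \left(-13\right)\right) = \left(\left(\left(-22153\right) \frac{1}{11494} - - \frac{23175}{3866}\right) - 42453\right) \left(-43699 - 5096\right) = \left(\left(- \frac{22153}{11494} + \frac{23175}{3866}\right) - 42453\right) \left(-48795\right) = \left(\frac{45182488}{11108951} - 42453\right) \left(-48795\right) = \left(- \frac{471563114315}{11108951}\right) \left(-48795\right) = \frac{23009922163000425}{11108951}$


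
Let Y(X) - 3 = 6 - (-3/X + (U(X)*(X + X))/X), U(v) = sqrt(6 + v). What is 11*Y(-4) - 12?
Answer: 315/4 - 22*sqrt(2) ≈ 47.637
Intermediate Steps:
Y(X) = 9 - 2*sqrt(6 + X) + 3/X (Y(X) = 3 + (6 - (-3/X + (sqrt(6 + X)*(X + X))/X)) = 3 + (6 - (-3/X + (sqrt(6 + X)*(2*X))/X)) = 3 + (6 - (-3/X + (2*X*sqrt(6 + X))/X)) = 3 + (6 - (-3/X + 2*sqrt(6 + X))) = 3 + (6 + (-2*sqrt(6 + X) + 3/X)) = 3 + (6 - 2*sqrt(6 + X) + 3/X) = 9 - 2*sqrt(6 + X) + 3/X)
11*Y(-4) - 12 = 11*(9 - 2*sqrt(6 - 4) + 3/(-4)) - 12 = 11*(9 - 2*sqrt(2) + 3*(-1/4)) - 12 = 11*(9 - 2*sqrt(2) - 3/4) - 12 = 11*(33/4 - 2*sqrt(2)) - 12 = (363/4 - 22*sqrt(2)) - 12 = 315/4 - 22*sqrt(2)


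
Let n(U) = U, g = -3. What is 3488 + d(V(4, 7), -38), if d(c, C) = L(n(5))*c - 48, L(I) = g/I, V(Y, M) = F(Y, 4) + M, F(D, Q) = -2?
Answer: 3437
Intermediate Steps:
V(Y, M) = -2 + M
L(I) = -3/I
d(c, C) = -48 - 3*c/5 (d(c, C) = (-3/5)*c - 48 = (-3*1/5)*c - 48 = -3*c/5 - 48 = -48 - 3*c/5)
3488 + d(V(4, 7), -38) = 3488 + (-48 - 3*(-2 + 7)/5) = 3488 + (-48 - 3/5*5) = 3488 + (-48 - 3) = 3488 - 51 = 3437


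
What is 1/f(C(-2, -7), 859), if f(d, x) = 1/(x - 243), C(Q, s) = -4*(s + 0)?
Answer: 616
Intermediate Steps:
C(Q, s) = -4*s
f(d, x) = 1/(-243 + x)
1/f(C(-2, -7), 859) = 1/(1/(-243 + 859)) = 1/(1/616) = 616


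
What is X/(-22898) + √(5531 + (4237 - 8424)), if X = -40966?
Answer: 20483/11449 + 8*√21 ≈ 38.450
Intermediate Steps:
X/(-22898) + √(5531 + (4237 - 8424)) = -40966/(-22898) + √(5531 + (4237 - 8424)) = -40966*(-1/22898) + √(5531 - 4187) = 20483/11449 + √1344 = 20483/11449 + 8*√21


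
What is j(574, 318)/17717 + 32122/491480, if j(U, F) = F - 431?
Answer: 256784117/4353775580 ≈ 0.058980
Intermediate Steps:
j(U, F) = -431 + F
j(574, 318)/17717 + 32122/491480 = (-431 + 318)/17717 + 32122/491480 = -113*1/17717 + 32122*(1/491480) = -113/17717 + 16061/245740 = 256784117/4353775580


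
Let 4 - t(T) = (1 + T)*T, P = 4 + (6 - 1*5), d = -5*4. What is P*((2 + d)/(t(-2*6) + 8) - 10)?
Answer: -197/4 ≈ -49.250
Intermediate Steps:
d = -20
P = 5 (P = 4 + (6 - 5) = 4 + 1 = 5)
t(T) = 4 - T*(1 + T) (t(T) = 4 - (1 + T)*T = 4 - T*(1 + T))
P*((2 + d)/(t(-2*6) + 8) - 10) = 5*((2 - 20)/((4 - (-2)*6 - (-2*6)**2) + 8) - 10) = 5*(-18/((4 - 1*(-12) - 1*(-12)**2) + 8) - 10) = 5*(-18/((4 + 12 - 1*144) + 8) - 10) = 5*(-18/((4 + 12 - 144) + 8) - 10) = 5*(-18/(-128 + 8) - 10) = 5*(-18/(-120) - 10) = 5*(-18*(-1/120) - 10) = 5*(3/20 - 10) = 5*(-197/20) = -197/4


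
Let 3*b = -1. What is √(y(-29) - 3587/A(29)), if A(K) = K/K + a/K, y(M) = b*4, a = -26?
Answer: 7*I*√6369/3 ≈ 186.21*I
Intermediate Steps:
b = -⅓ (b = (⅓)*(-1) = -⅓ ≈ -0.33333)
y(M) = -4/3 (y(M) = -⅓*4 = -4/3)
A(K) = 1 - 26/K (A(K) = K/K - 26/K = 1 - 26/K)
√(y(-29) - 3587/A(29)) = √(-4/3 - 3587*29/(-26 + 29)) = √(-4/3 - 3587/((1/29)*3)) = √(-4/3 - 3587/3/29) = √(-4/3 - 3587*29/3) = √(-4/3 - 104023/3) = √(-104027/3) = 7*I*√6369/3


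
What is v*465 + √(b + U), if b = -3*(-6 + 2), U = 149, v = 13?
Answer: 6045 + √161 ≈ 6057.7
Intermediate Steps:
b = 12 (b = -3*(-4) = 12)
v*465 + √(b + U) = 13*465 + √(12 + 149) = 6045 + √161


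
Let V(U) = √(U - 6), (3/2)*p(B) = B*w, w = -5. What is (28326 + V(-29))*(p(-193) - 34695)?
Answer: -964547510 - 102155*I*√35/3 ≈ -9.6455e+8 - 2.0145e+5*I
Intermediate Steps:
p(B) = -10*B/3 (p(B) = 2*(B*(-5))/3 = 2*(-5*B)/3 = -10*B/3)
V(U) = √(-6 + U)
(28326 + V(-29))*(p(-193) - 34695) = (28326 + √(-6 - 29))*(-10/3*(-193) - 34695) = (28326 + √(-35))*(1930/3 - 34695) = (28326 + I*√35)*(-102155/3) = -964547510 - 102155*I*√35/3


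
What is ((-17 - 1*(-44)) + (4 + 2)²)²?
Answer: 3969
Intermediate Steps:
((-17 - 1*(-44)) + (4 + 2)²)² = ((-17 + 44) + 6²)² = (27 + 36)² = 63² = 3969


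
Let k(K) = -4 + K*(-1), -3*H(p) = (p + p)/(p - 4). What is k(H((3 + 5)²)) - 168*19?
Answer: -143788/45 ≈ -3195.3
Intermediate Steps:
H(p) = -2*p/(3*(-4 + p)) (H(p) = -(p + p)/(3*(p - 4)) = -2*p/(3*(-4 + p)))
k(K) = -4 - K
k(H((3 + 5)²)) - 168*19 = (-4 - (-2)*(3 + 5)²/(-12 + 3*(3 + 5)²)) - 168*19 = (-4 - (-2)*8²/(-12 + 3*8²)) - 28*114 = (-4 - (-2)*64/(-12 + 3*64)) - 3192 = (-4 - (-2)*64/(-12 + 192)) - 3192 = (-4 - (-2)*64/180) - 3192 = (-4 - 1*(-32/45)) - 3192 = (-4 + 32/45) - 3192 = -148/45 - 3192 = -143788/45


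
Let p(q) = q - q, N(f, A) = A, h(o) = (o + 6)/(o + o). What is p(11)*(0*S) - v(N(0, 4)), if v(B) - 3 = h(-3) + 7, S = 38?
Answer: -19/2 ≈ -9.5000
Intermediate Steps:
h(o) = (6 + o)/(2*o) (h(o) = (6 + o)/((2*o)) = (6 + o)*(1/(2*o)) = (6 + o)/(2*o))
p(q) = 0
v(B) = 19/2 (v(B) = 3 + ((½)*(6 - 3)/(-3) + 7) = 3 + ((½)*(-⅓)*3 + 7) = 3 + (-½ + 7) = 3 + 13/2 = 19/2)
p(11)*(0*S) - v(N(0, 4)) = 0*(0*38) - 1*19/2 = 0*0 - 19/2 = 0 - 19/2 = -19/2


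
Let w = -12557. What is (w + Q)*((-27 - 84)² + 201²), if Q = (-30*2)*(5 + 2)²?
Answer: -817032834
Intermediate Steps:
Q = -2940 (Q = -6*10*7² = -60*49 = -2940)
(w + Q)*((-27 - 84)² + 201²) = (-12557 - 2940)*((-27 - 84)² + 201²) = -15497*((-111)² + 40401) = -15497*(12321 + 40401) = -15497*52722 = -817032834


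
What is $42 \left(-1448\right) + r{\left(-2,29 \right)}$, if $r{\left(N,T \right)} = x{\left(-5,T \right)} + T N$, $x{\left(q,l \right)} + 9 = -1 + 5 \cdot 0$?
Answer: $-60884$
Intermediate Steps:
$x{\left(q,l \right)} = -10$ ($x{\left(q,l \right)} = -9 + \left(-1 + 5 \cdot 0\right) = -9 + \left(-1 + 0\right) = -9 - 1 = -10$)
$r{\left(N,T \right)} = -10 + N T$ ($r{\left(N,T \right)} = -10 + T N = -10 + N T$)
$42 \left(-1448\right) + r{\left(-2,29 \right)} = 42 \left(-1448\right) - 68 = -60816 - 68 = -60884$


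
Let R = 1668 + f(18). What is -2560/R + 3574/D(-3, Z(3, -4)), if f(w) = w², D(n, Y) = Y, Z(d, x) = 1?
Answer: 889606/249 ≈ 3572.7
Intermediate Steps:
R = 1992 (R = 1668 + 18² = 1668 + 324 = 1992)
-2560/R + 3574/D(-3, Z(3, -4)) = -2560/1992 + 3574/1 = -2560*1/1992 + 3574*1 = -320/249 + 3574 = 889606/249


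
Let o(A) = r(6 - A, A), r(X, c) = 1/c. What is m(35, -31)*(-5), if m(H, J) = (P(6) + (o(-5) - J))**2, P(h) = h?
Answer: -33856/5 ≈ -6771.2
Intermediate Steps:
o(A) = 1/A
m(H, J) = (29/5 - J)**2 (m(H, J) = (6 + (1/(-5) - J))**2 = (6 + (-1/5 - J))**2 = (29/5 - J)**2)
m(35, -31)*(-5) = ((29 - 5*(-31))**2/25)*(-5) = ((29 + 155)**2/25)*(-5) = ((1/25)*184**2)*(-5) = ((1/25)*33856)*(-5) = (33856/25)*(-5) = -33856/5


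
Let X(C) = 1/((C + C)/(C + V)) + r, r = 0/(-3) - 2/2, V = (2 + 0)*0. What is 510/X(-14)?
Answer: -1020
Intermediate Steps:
V = 0 (V = 2*0 = 0)
r = -1 (r = 0*(-1/3) - 2*1/2 = 0 - 1 = -1)
X(C) = -1/2 (X(C) = 1/((C + C)/(C + 0)) - 1 = 1/((2*C)/C) - 1 = 1/2 - 1 = -1/2)
510/X(-14) = 510/(-1/2) = 510*(-2) = -1020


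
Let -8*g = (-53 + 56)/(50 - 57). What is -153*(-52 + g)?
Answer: 445077/56 ≈ 7947.8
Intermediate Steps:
g = 3/56 (g = -(-53 + 56)/(8*(50 - 57)) = -3/(8*(-7)) = -3*(-1)/(8*7) = -⅛*(-3/7) = 3/56 ≈ 0.053571)
-153*(-52 + g) = -153*(-52 + 3/56) = -153*(-2909/56) = 445077/56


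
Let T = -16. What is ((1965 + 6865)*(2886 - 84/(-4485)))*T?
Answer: -121913281088/299 ≈ -4.0774e+8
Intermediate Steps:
((1965 + 6865)*(2886 - 84/(-4485)))*T = ((1965 + 6865)*(2886 - 84/(-4485)))*(-16) = (8830*(2886 - 84*(-1/4485)))*(-16) = (8830*(2886 + 28/1495))*(-16) = (8830*(4314598/1495))*(-16) = (7619580068/299)*(-16) = -121913281088/299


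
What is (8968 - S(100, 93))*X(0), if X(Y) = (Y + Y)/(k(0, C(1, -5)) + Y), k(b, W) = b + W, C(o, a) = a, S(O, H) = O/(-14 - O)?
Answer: 0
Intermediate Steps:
k(b, W) = W + b
X(Y) = 2*Y/(-5 + Y) (X(Y) = (Y + Y)/((-5 + 0) + Y) = (2*Y)/(-5 + Y) = 2*Y/(-5 + Y))
(8968 - S(100, 93))*X(0) = (8968 - (-1)*100/(14 + 100))*(2*0/(-5 + 0)) = (8968 - (-1)*100/114)*(2*0/(-5)) = (8968 - (-1)*100/114)*(2*0*(-⅕)) = (8968 - 1*(-50/57))*0 = (8968 + 50/57)*0 = (511226/57)*0 = 0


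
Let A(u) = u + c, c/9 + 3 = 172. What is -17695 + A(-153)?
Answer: -16327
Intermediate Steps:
c = 1521 (c = -27 + 9*172 = -27 + 1548 = 1521)
A(u) = 1521 + u (A(u) = u + 1521 = 1521 + u)
-17695 + A(-153) = -17695 + (1521 - 153) = -17695 + 1368 = -16327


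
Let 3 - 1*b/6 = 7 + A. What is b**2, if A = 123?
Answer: 580644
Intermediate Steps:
b = -762 (b = 18 - 6*(7 + 123) = 18 - 6*130 = 18 - 780 = -762)
b**2 = (-762)**2 = 580644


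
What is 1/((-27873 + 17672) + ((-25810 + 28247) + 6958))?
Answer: -1/806 ≈ -0.0012407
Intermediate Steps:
1/((-27873 + 17672) + ((-25810 + 28247) + 6958)) = 1/(-10201 + (2437 + 6958)) = 1/(-10201 + 9395) = 1/(-806) = -1/806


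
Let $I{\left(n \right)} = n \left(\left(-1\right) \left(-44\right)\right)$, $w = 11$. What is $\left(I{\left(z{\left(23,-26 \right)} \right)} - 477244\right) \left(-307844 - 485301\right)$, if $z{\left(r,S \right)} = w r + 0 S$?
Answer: $369694402240$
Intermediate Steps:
$z{\left(r,S \right)} = 11 r$ ($z{\left(r,S \right)} = 11 r + 0 S = 11 r + 0 = 11 r$)
$I{\left(n \right)} = 44 n$ ($I{\left(n \right)} = n 44 = 44 n$)
$\left(I{\left(z{\left(23,-26 \right)} \right)} - 477244\right) \left(-307844 - 485301\right) = \left(44 \cdot 11 \cdot 23 - 477244\right) \left(-307844 - 485301\right) = \left(44 \cdot 253 - 477244\right) \left(-793145\right) = \left(11132 - 477244\right) \left(-793145\right) = \left(-466112\right) \left(-793145\right) = 369694402240$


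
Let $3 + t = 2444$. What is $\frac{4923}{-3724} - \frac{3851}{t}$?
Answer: $- \frac{26358167}{9090284} \approx -2.8996$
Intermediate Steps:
$t = 2441$ ($t = -3 + 2444 = 2441$)
$\frac{4923}{-3724} - \frac{3851}{t} = \frac{4923}{-3724} - \frac{3851}{2441} = 4923 \left(- \frac{1}{3724}\right) - \frac{3851}{2441} = - \frac{4923}{3724} - \frac{3851}{2441} = - \frac{26358167}{9090284}$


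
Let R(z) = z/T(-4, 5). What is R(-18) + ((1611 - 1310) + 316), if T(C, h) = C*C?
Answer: 4927/8 ≈ 615.88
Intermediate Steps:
T(C, h) = C²
R(z) = z/16 (R(z) = z/((-4)²) = z/16)
R(-18) + ((1611 - 1310) + 316) = (1/16)*(-18) + ((1611 - 1310) + 316) = -9/8 + (301 + 316) = -9/8 + 617 = 4927/8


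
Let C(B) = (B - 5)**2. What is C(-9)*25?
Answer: 4900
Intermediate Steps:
C(B) = (-5 + B)**2
C(-9)*25 = (-5 - 9)**2*25 = (-14)**2*25 = 196*25 = 4900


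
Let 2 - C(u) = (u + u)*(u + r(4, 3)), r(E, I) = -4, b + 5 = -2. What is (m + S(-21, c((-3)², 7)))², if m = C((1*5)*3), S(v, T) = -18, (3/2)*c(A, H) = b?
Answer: 119716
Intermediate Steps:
b = -7 (b = -5 - 2 = -7)
c(A, H) = -14/3 (c(A, H) = (⅔)*(-7) = -14/3)
C(u) = 2 - 2*u*(-4 + u) (C(u) = 2 - (u + u)*(u - 4) = 2 - 2*u*(-4 + u))
m = -328 (m = 2 - 2*((1*5)*3)² + 8*((1*5)*3) = 2 - 2*(5*3)² + 8*(5*3) = 2 - 2*15² + 8*15 = 2 - 2*225 + 120 = 2 - 450 + 120 = -328)
(m + S(-21, c((-3)², 7)))² = (-328 - 18)² = (-346)² = 119716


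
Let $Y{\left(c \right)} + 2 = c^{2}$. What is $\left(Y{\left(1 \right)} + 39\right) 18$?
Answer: $684$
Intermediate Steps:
$Y{\left(c \right)} = -2 + c^{2}$
$\left(Y{\left(1 \right)} + 39\right) 18 = \left(\left(-2 + 1^{2}\right) + 39\right) 18 = \left(\left(-2 + 1\right) + 39\right) 18 = \left(-1 + 39\right) 18 = 38 \cdot 18 = 684$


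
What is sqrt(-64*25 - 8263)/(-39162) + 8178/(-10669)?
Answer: -174/227 - I*sqrt(9863)/39162 ≈ -0.76652 - 0.0025359*I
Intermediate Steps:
sqrt(-64*25 - 8263)/(-39162) + 8178/(-10669) = sqrt(-1600 - 8263)*(-1/39162) + 8178*(-1/10669) = sqrt(-9863)*(-1/39162) - 174/227 = (I*sqrt(9863))*(-1/39162) - 174/227 = -I*sqrt(9863)/39162 - 174/227 = -174/227 - I*sqrt(9863)/39162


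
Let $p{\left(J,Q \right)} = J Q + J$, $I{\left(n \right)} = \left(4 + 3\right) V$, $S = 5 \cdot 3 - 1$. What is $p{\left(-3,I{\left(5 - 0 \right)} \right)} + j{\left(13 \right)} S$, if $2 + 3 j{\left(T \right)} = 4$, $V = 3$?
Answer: $- \frac{170}{3} \approx -56.667$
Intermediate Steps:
$S = 14$ ($S = 15 - 1 = 14$)
$j{\left(T \right)} = \frac{2}{3}$ ($j{\left(T \right)} = - \frac{2}{3} + \frac{1}{3} \cdot 4 = - \frac{2}{3} + \frac{4}{3} = \frac{2}{3}$)
$I{\left(n \right)} = 21$ ($I{\left(n \right)} = \left(4 + 3\right) 3 = 7 \cdot 3 = 21$)
$p{\left(J,Q \right)} = J + J Q$
$p{\left(-3,I{\left(5 - 0 \right)} \right)} + j{\left(13 \right)} S = - 3 \left(1 + 21\right) + \frac{2}{3} \cdot 14 = \left(-3\right) 22 + \frac{28}{3} = -66 + \frac{28}{3} = - \frac{170}{3}$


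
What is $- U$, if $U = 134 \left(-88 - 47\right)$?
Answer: $18090$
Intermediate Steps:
$U = -18090$ ($U = 134 \left(-135\right) = -18090$)
$- U = \left(-1\right) \left(-18090\right) = 18090$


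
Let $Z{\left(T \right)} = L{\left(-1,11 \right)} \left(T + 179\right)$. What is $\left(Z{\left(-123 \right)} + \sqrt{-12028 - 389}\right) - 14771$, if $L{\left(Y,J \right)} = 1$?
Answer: $-14715 + i \sqrt{12417} \approx -14715.0 + 111.43 i$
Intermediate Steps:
$Z{\left(T \right)} = 179 + T$ ($Z{\left(T \right)} = 1 \left(T + 179\right) = 1 \left(179 + T\right) = 179 + T$)
$\left(Z{\left(-123 \right)} + \sqrt{-12028 - 389}\right) - 14771 = \left(\left(179 - 123\right) + \sqrt{-12028 - 389}\right) - 14771 = \left(56 + \sqrt{-12028 - 389}\right) - 14771 = \left(56 + \sqrt{-12417}\right) - 14771 = \left(56 + i \sqrt{12417}\right) - 14771 = -14715 + i \sqrt{12417}$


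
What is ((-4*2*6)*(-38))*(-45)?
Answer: -82080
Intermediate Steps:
((-4*2*6)*(-38))*(-45) = (-8*6*(-38))*(-45) = -48*(-38)*(-45) = 1824*(-45) = -82080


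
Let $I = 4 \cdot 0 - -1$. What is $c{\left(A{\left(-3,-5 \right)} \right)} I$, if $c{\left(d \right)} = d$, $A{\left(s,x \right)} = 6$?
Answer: $6$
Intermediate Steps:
$I = 1$ ($I = 0 + 1 = 1$)
$c{\left(A{\left(-3,-5 \right)} \right)} I = 6 \cdot 1 = 6$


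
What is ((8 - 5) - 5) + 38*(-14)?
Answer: -534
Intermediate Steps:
((8 - 5) - 5) + 38*(-14) = (3 - 5) - 532 = -2 - 532 = -534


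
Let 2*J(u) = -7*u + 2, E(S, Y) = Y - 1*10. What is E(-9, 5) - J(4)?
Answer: 8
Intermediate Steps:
E(S, Y) = -10 + Y (E(S, Y) = Y - 10 = -10 + Y)
J(u) = 1 - 7*u/2 (J(u) = (-7*u + 2)/2 = (2 - 7*u)/2 = 1 - 7*u/2)
E(-9, 5) - J(4) = (-10 + 5) - (1 - 7/2*4) = -5 - (1 - 14) = -5 - 1*(-13) = -5 + 13 = 8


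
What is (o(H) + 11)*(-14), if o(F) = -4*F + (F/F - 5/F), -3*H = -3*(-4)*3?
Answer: -5075/6 ≈ -845.83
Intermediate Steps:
H = -12 (H = -(-3*(-4))*3/3 = -4*3 = -1/3*36 = -12)
o(F) = 1 - 5/F - 4*F (o(F) = -4*F + (1 - 5/F) = 1 - 5/F - 4*F)
(o(H) + 11)*(-14) = ((1 - 5/(-12) - 4*(-12)) + 11)*(-14) = ((1 - 5*(-1/12) + 48) + 11)*(-14) = ((1 + 5/12 + 48) + 11)*(-14) = (593/12 + 11)*(-14) = (725/12)*(-14) = -5075/6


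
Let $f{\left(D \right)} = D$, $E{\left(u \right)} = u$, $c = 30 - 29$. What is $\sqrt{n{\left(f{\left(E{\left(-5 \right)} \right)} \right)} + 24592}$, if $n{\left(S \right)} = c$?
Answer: $\sqrt{24593} \approx 156.82$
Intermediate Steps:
$c = 1$ ($c = 30 - 29 = 1$)
$n{\left(S \right)} = 1$
$\sqrt{n{\left(f{\left(E{\left(-5 \right)} \right)} \right)} + 24592} = \sqrt{1 + 24592} = \sqrt{24593}$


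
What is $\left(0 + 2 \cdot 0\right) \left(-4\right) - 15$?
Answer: $-15$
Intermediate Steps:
$\left(0 + 2 \cdot 0\right) \left(-4\right) - 15 = \left(0 + 0\right) \left(-4\right) - 15 = 0 \left(-4\right) - 15 = 0 - 15 = -15$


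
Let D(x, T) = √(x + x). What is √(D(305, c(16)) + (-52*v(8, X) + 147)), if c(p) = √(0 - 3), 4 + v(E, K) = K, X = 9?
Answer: √(-113 + √610) ≈ 9.3969*I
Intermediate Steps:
v(E, K) = -4 + K
c(p) = I*√3 (c(p) = √(-3) = I*√3)
D(x, T) = √2*√x (D(x, T) = √(2*x) = √2*√x)
√(D(305, c(16)) + (-52*v(8, X) + 147)) = √(√2*√305 + (-52*(-4 + 9) + 147)) = √(√610 + (-52*5 + 147)) = √(√610 + (-260 + 147)) = √(√610 - 113) = √(-113 + √610)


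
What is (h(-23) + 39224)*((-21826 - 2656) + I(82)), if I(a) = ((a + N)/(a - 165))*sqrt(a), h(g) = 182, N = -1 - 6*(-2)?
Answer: -964737692 - 3664758*sqrt(82)/83 ≈ -9.6514e+8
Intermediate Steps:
N = 11 (N = -1 + 12 = 11)
I(a) = sqrt(a)*(11 + a)/(-165 + a) (I(a) = ((a + 11)/(a - 165))*sqrt(a) = ((11 + a)/(-165 + a))*sqrt(a) = sqrt(a)*(11 + a)/(-165 + a))
(h(-23) + 39224)*((-21826 - 2656) + I(82)) = (182 + 39224)*((-21826 - 2656) + sqrt(82)*(11 + 82)/(-165 + 82)) = 39406*(-24482 + sqrt(82)*93/(-83)) = 39406*(-24482 + sqrt(82)*(-1/83)*93) = 39406*(-24482 - 93*sqrt(82)/83) = -964737692 - 3664758*sqrt(82)/83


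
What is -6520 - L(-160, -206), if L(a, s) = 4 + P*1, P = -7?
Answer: -6517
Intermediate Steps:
L(a, s) = -3 (L(a, s) = 4 - 7*1 = 4 - 7 = -3)
-6520 - L(-160, -206) = -6520 - 1*(-3) = -6520 + 3 = -6517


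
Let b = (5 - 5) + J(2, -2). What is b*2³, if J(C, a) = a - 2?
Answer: -32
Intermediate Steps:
J(C, a) = -2 + a
b = -4 (b = (5 - 5) + (-2 - 2) = 0 - 4 = -4)
b*2³ = -4*2³ = -4*8 = -32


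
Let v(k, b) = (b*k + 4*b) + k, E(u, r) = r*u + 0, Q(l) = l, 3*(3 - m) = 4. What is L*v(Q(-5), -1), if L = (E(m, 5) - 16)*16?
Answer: 1472/3 ≈ 490.67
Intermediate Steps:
m = 5/3 (m = 3 - ⅓*4 = 3 - 4/3 = 5/3 ≈ 1.6667)
E(u, r) = r*u
L = -368/3 (L = (5*(5/3) - 16)*16 = (25/3 - 16)*16 = -23/3*16 = -368/3 ≈ -122.67)
v(k, b) = k + 4*b + b*k (v(k, b) = (4*b + b*k) + k = k + 4*b + b*k)
L*v(Q(-5), -1) = -368*(-5 + 4*(-1) - 1*(-5))/3 = -368*(-5 - 4 + 5)/3 = -368/3*(-4) = 1472/3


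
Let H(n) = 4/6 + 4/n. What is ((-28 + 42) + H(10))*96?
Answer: 7232/5 ≈ 1446.4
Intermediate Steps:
H(n) = ⅔ + 4/n (H(n) = 4*(⅙) + 4/n = ⅔ + 4/n)
((-28 + 42) + H(10))*96 = ((-28 + 42) + (⅔ + 4/10))*96 = (14 + (⅔ + 4*(⅒)))*96 = (14 + (⅔ + ⅖))*96 = (14 + 16/15)*96 = (226/15)*96 = 7232/5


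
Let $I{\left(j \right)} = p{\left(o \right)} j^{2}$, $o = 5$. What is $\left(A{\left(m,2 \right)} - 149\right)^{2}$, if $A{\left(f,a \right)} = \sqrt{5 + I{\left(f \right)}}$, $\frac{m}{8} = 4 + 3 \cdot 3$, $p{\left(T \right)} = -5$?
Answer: $\left(149 - 5 i \sqrt{2163}\right)^{2} \approx -31874.0 - 69297.0 i$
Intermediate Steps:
$I{\left(j \right)} = - 5 j^{2}$
$m = 104$ ($m = 8 \left(4 + 3 \cdot 3\right) = 8 \left(4 + 9\right) = 8 \cdot 13 = 104$)
$A{\left(f,a \right)} = \sqrt{5 - 5 f^{2}}$
$\left(A{\left(m,2 \right)} - 149\right)^{2} = \left(\sqrt{5 - 5 \cdot 104^{2}} - 149\right)^{2} = \left(\sqrt{5 - 54080} - 149\right)^{2} = \left(\sqrt{-54075} - 149\right)^{2} = \left(5 i \sqrt{2163} - 149\right)^{2} = \left(-149 + 5 i \sqrt{2163}\right)^{2}$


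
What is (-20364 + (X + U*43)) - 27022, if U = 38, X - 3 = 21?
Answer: -45728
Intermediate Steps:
X = 24 (X = 3 + 21 = 24)
(-20364 + (X + U*43)) - 27022 = (-20364 + (24 + 38*43)) - 27022 = (-20364 + (24 + 1634)) - 27022 = (-20364 + 1658) - 27022 = -18706 - 27022 = -45728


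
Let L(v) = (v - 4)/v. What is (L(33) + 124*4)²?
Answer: 268861609/1089 ≈ 2.4689e+5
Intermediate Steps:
L(v) = (-4 + v)/v
(L(33) + 124*4)² = ((-4 + 33)/33 + 124*4)² = ((1/33)*29 + 496)² = (29/33 + 496)² = (16397/33)² = 268861609/1089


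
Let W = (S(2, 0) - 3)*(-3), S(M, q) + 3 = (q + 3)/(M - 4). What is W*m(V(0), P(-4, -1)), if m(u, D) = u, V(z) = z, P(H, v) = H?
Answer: 0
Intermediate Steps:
S(M, q) = -3 + (3 + q)/(-4 + M) (S(M, q) = -3 + (q + 3)/(M - 4) = -3 + (3 + q)/(-4 + M))
W = 45/2 (W = ((15 + 0 - 3*2)/(-4 + 2) - 3)*(-3) = ((15 + 0 - 6)/(-2) - 3)*(-3) = (-½*9 - 3)*(-3) = (-9/2 - 3)*(-3) = -15/2*(-3) = 45/2 ≈ 22.500)
W*m(V(0), P(-4, -1)) = (45/2)*0 = 0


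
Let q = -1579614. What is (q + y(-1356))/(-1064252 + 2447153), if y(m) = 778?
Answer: -1578836/1382901 ≈ -1.1417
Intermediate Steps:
(q + y(-1356))/(-1064252 + 2447153) = (-1579614 + 778)/(-1064252 + 2447153) = -1578836/1382901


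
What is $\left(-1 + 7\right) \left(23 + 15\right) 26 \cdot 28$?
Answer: $165984$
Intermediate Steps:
$\left(-1 + 7\right) \left(23 + 15\right) 26 \cdot 28 = 6 \cdot 38 \cdot 26 \cdot 28 = 228 \cdot 26 \cdot 28 = 5928 \cdot 28 = 165984$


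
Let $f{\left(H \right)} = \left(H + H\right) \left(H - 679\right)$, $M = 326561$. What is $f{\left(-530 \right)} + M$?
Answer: $1608101$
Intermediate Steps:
$f{\left(H \right)} = 2 H \left(-679 + H\right)$
$f{\left(-530 \right)} + M = 2 \left(-530\right) \left(-679 - 530\right) + 326561 = 2 \left(-530\right) \left(-1209\right) + 326561 = 1281540 + 326561 = 1608101$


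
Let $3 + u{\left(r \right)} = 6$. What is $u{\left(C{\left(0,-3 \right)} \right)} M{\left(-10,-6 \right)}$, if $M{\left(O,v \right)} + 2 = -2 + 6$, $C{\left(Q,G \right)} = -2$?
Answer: $6$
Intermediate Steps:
$u{\left(r \right)} = 3$ ($u{\left(r \right)} = -3 + 6 = 3$)
$M{\left(O,v \right)} = 2$ ($M{\left(O,v \right)} = -2 + \left(-2 + 6\right) = -2 + 4 = 2$)
$u{\left(C{\left(0,-3 \right)} \right)} M{\left(-10,-6 \right)} = 3 \cdot 2 = 6$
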